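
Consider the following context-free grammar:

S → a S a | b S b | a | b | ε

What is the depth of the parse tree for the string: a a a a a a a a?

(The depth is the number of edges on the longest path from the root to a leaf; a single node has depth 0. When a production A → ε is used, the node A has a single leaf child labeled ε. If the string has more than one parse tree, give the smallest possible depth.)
The string has even length 8, so its (unique) parse tree peels off matching outer symbols: S → a S a, S → a S a, S → a S a, S → a S a, and finally S → ε for the empty middle.
The S nodes are at depths 0..4; the ε leaf under the innermost S is at depth 5 (terminal leaves are at depths 1..4).
Depth = 5.

Final answer: 5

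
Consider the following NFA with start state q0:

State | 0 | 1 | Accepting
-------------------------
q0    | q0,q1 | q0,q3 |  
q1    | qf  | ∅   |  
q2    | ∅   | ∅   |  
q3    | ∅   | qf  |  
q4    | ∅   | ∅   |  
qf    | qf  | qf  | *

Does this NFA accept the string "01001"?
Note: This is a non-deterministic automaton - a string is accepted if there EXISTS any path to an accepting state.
Track the set of states the NFA could be in: start {q0}
Read '0': {q0} → {q0, q1}
Read '1': {q0, q1} → {q0, q3}
Read '0': {q0, q3} → {q0, q1}
Read '0': {q0, q1} → {q0, q1, qf}
Read '1': {q0, q1, qf} → {q0, q3, qf}
Final set {q0, q3, qf} contains accepting state(s) {qf} → accepted.

Final answer: Yes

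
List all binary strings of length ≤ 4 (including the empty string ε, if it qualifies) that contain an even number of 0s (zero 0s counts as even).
Checking every binary string of length 0 to 4:
  Length 0: accepted: ε | rejected: (none)
  Length 1: accepted: 1 | rejected: 0
  Length 2: accepted: 00, 11 | rejected: 01, 10
  Length 3: accepted: 001, 010, 100, 111 | rejected: 000, 011, 101, 110
  Length 4: accepted: 0000, 0011, 0101, 0110, 1001, 1010, 1100, 1111 | rejected: 0001, 0010, 0100, 0111, 1000, 1011, 1101, 1110
Total: 16 string(s).

Final answer: ε, 1, 00, 11, 001, 010, 100, 111, 0000, 0011, 0101, 0110, 1001, 1010, 1100, 1111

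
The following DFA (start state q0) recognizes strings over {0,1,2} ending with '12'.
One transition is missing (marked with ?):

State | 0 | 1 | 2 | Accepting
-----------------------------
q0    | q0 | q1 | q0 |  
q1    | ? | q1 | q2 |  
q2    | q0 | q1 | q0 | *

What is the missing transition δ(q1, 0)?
q0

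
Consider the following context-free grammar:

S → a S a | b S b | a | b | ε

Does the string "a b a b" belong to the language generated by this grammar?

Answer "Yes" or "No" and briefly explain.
Every production places the same symbol at both ends (or yields a single symbol / ε), so every derived string is a palindrome. a b a b reversed is b a b a ≠ a b a b, so it is not a palindrome and cannot be derived (already the first step fails: the string starts with a but ends with b, so neither S → a S a nor S → b S b fits).

Final answer: No - no valid derivation exists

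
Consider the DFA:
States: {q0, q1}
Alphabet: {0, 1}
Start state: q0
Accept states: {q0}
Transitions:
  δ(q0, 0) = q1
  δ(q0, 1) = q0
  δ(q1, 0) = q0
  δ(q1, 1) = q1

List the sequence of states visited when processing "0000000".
Starting at q0
Read '0': q0 -> q1
Read '0': q1 -> q0
Read '0': q0 -> q1
Read '0': q1 -> q0
Read '0': q0 -> q1
Read '0': q1 -> q0
Read '0': q0 -> q1

Final answer: q0 -> q1 -> q0 -> q1 -> q0 -> q1 -> q0 -> q1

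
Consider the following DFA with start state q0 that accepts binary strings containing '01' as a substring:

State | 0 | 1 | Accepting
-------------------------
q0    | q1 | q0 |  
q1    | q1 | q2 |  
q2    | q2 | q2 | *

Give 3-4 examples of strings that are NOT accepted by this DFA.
Any strings that end in a non-accepting state work; for example:
"10": q0 → q0 → q1; q1 is not accepting → rejected
"000": q0 → q1 → q1 → q1; q1 is not accepting → rejected
"110": q0 → q0 → q0 → q1; q1 is not accepting → rejected
"1000": q0 → q0 → q1 → q1 → q1; q1 is not accepting → rejected

Final answer: "10", "000", "110", "1000"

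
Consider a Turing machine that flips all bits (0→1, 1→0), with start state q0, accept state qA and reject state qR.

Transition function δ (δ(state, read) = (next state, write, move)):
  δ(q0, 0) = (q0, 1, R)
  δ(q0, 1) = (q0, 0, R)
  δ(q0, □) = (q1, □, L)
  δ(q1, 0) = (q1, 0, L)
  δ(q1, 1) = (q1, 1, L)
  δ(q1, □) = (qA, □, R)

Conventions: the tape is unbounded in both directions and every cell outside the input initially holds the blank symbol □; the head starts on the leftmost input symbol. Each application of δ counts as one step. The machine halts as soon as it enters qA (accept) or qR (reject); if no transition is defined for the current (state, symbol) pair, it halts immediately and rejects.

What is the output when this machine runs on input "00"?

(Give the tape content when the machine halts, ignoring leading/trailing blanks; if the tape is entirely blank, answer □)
Step 0: [q0]00 (head at position 0)
Step 1: δ(q0, 0) = (q0, 1, R)  ⊢  1[q0]0 (head at position 1)
Step 2: δ(q0, 0) = (q0, 1, R)  ⊢  11[q0]□ (head at position 2)
Step 3: δ(q0, □) = (q1, □, L)  ⊢  1[q1]1□ (head at position 1)
Step 4: δ(q1, 1) = (q1, 1, L)  ⊢  [q1]11□ (head at position 0)
Step 5: δ(q1, 1) = (q1, 1, L)  ⊢  [q1]□11□ (head at position -1)
Step 6: δ(q1, □) = (qA, □, R)  ⊢  □[qA]11□ (head at position 0)
The machine is in qA, so it halts and accepts.
Tape content when halted (ignoring surrounding blanks): 11

Final answer: Output: 11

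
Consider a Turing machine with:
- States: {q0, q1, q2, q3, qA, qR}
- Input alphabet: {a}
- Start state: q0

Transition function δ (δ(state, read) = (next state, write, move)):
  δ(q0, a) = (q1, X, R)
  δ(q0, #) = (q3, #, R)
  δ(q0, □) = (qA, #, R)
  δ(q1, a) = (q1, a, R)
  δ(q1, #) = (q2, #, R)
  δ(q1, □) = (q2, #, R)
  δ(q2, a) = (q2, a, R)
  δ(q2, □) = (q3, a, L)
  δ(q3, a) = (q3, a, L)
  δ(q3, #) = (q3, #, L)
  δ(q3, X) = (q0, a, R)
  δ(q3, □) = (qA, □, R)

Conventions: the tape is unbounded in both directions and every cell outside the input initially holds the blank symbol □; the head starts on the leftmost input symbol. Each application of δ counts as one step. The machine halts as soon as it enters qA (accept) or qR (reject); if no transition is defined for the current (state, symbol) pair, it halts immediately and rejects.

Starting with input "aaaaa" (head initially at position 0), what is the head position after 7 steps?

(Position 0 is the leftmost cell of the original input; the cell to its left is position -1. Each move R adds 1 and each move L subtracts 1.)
Step 0: [q0]aaaaa (head at position 0)
Step 1: δ(q0, a) = (q1, X, R)  ⊢  X[q1]aaaa (head at position 1)
Step 2: δ(q1, a) = (q1, a, R)  ⊢  Xa[q1]aaa (head at position 2)
Step 3: δ(q1, a) = (q1, a, R)  ⊢  Xaa[q1]aa (head at position 3)
Step 4: δ(q1, a) = (q1, a, R)  ⊢  Xaaa[q1]a (head at position 4)
Step 5: δ(q1, a) = (q1, a, R)  ⊢  Xaaaa[q1]□ (head at position 5)
Step 6: δ(q1, □) = (q2, #, R)  ⊢  Xaaaa#[q2]□ (head at position 6)
Step 7: δ(q2, □) = (q3, a, L)  ⊢  Xaaaa[q3]#a (head at position 5)
Head position after 7 steps: 5

Final answer: Position 5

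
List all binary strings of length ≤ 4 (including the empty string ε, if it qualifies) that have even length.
Checking every binary string of length 0 to 4:
  Length 0: accepted: ε | rejected: (none)
  Length 1: accepted: (none) | rejected: 0, 1
  Length 2: accepted: 00, 01, 10, 11 | rejected: (none)
  Length 3: accepted: (none) | rejected: 000, 001, 010, 011, 100, 101, 110, 111
  Length 4: accepted: 0000, 0001, 0010, 0011, 0100, 0101, 0110, 0111, 1000, 1001, 1010, 1011, 1100, 1101, 1110, 1111 | rejected: (none)
Total: 21 string(s).

Final answer: ε, 00, 01, 10, 11, 0000, 0001, 0010, 0011, 0100, 0101, 0110, 0111, 1000, 1001, 1010, 1011, 1100, 1101, 1110, 1111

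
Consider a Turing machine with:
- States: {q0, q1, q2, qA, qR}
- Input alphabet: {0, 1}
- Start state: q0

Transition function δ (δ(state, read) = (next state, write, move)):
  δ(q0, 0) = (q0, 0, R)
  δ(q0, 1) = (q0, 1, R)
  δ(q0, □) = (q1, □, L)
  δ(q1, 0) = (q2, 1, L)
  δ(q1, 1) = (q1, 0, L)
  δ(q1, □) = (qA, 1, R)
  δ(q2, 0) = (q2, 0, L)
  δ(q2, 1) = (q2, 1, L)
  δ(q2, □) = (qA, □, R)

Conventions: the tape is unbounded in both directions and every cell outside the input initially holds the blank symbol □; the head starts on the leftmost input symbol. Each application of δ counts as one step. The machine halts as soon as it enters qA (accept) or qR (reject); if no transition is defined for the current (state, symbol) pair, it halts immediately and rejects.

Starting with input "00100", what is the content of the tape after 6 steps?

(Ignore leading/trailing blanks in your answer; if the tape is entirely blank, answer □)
Step 0: [q0]00100 (head at position 0)
Step 1: δ(q0, 0) = (q0, 0, R)  ⊢  0[q0]0100 (head at position 1)
Step 2: δ(q0, 0) = (q0, 0, R)  ⊢  00[q0]100 (head at position 2)
Step 3: δ(q0, 1) = (q0, 1, R)  ⊢  001[q0]00 (head at position 3)
Step 4: δ(q0, 0) = (q0, 0, R)  ⊢  0010[q0]0 (head at position 4)
Step 5: δ(q0, 0) = (q0, 0, R)  ⊢  00100[q0]□ (head at position 5)
Step 6: δ(q0, □) = (q1, □, L)  ⊢  0010[q1]0□ (head at position 4)
Tape after 6 steps (ignoring surrounding blanks): 00100

Final answer: Tape: 00100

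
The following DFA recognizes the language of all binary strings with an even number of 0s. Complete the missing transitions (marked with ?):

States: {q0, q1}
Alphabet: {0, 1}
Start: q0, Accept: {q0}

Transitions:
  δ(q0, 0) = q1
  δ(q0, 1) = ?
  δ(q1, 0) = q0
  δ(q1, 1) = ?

What each state remembers (consistent with the given transitions and accept states):
  q0: an even number of 0s has been read so far
  q1: an odd number of 0s has been read so far
Filling in the missing entries:
  δ(q0, 1): in q0 (an even number of 0s has been read so far), after reading 1 we have: an even number of 0s has been read so far → q0
  δ(q1, 1): in q1 (an odd number of 0s has been read so far), after reading 1 we have: an odd number of 0s has been read so far → q1

Final answer: δ(q0, 1) = q0; δ(q1, 1) = q1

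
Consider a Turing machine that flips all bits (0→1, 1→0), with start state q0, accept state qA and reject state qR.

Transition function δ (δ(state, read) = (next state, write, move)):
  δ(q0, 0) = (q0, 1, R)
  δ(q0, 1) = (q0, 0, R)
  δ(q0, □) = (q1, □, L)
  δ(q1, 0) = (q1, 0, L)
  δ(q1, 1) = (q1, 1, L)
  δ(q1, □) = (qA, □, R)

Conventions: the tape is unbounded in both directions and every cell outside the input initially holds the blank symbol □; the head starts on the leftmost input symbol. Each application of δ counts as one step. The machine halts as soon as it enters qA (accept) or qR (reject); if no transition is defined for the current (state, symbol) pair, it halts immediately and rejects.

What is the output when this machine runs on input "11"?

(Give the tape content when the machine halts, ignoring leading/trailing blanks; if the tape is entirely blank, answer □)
Step 0: [q0]11 (head at position 0)
Step 1: δ(q0, 1) = (q0, 0, R)  ⊢  0[q0]1 (head at position 1)
Step 2: δ(q0, 1) = (q0, 0, R)  ⊢  00[q0]□ (head at position 2)
Step 3: δ(q0, □) = (q1, □, L)  ⊢  0[q1]0□ (head at position 1)
Step 4: δ(q1, 0) = (q1, 0, L)  ⊢  [q1]00□ (head at position 0)
Step 5: δ(q1, 0) = (q1, 0, L)  ⊢  [q1]□00□ (head at position -1)
Step 6: δ(q1, □) = (qA, □, R)  ⊢  □[qA]00□ (head at position 0)
The machine is in qA, so it halts and accepts.
Tape content when halted (ignoring surrounding blanks): 00

Final answer: Output: 00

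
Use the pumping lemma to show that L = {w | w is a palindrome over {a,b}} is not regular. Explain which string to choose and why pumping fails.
Language: L = {w | w is a palindrome over {a,b}} (strings that read the same forwards and backwards)
Step 1: Assume for contradiction that L is regular, with pumping length p.
Step 2: Choose s = a^p b a^p. Then s ∈ L (it reads the same forwards and backwards) and |s| ≥ p.
Step 3: Consider any decomposition s = xyz with |xy| ≤ p and |y| > 0. Since |xy| ≤ p and the first p symbols of s are all a's, y = a^k for some k with 1 ≤ k ≤ p.
Step 4: Pumping up (i = 2): xy²z = a^(p+k) b a^p. Its reverse is a^p b a^(p+k) ≠ a^(p+k) b a^p (the single b is no longer in the middle), so xy²z is not a palindrome and xy²z ∉ L.
This contradicts the pumping lemma, so L is not regular.

Final answer: Choose s = a^p b a^p. Since |xy| ≤ p, y = a^k with k ≥ 1. Then xy²z = a^(p+k) b a^p is not a palindrome, so ∉ L.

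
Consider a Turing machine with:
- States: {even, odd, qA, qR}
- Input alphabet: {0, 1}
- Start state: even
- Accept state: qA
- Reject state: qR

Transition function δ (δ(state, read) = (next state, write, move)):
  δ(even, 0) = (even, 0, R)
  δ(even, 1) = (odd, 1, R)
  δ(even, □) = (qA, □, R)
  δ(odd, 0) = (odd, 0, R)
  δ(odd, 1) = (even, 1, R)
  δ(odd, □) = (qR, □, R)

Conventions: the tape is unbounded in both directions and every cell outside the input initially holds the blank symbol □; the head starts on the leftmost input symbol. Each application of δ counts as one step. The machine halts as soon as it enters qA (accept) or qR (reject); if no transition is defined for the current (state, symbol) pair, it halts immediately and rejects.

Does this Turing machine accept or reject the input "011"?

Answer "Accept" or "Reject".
Step 0: [even]011 (head at position 0)
Step 1: δ(even, 0) = (even, 0, R)  ⊢  0[even]11 (head at position 1)
Step 2: δ(even, 1) = (odd, 1, R)  ⊢  01[odd]1 (head at position 2)
Step 3: δ(odd, 1) = (even, 1, R)  ⊢  011[even]□ (head at position 3)
Step 4: δ(even, □) = (qA, □, R)  ⊢  011□[qA]□ (head at position 4)
The machine is in qA, so it halts and accepts.

Final answer: Accept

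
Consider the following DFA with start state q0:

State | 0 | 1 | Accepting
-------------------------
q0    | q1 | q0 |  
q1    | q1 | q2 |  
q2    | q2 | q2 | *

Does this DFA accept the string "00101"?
Start in q0.
Read '0': q0 → q1
Read '0': q1 → q1
Read '1': q1 → q2
Read '0': q2 → q2
Read '1': q2 → q2
Final state q2 is accepting, so the string is accepted.

Final answer: Yes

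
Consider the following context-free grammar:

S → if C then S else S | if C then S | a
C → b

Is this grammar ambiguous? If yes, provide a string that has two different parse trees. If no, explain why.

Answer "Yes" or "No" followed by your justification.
The 'dangling else' can attach to either if. Two leftmost derivations of  if b then if b then a else a:
  (1) S ⇒ if C then S else S ⇒ if b then S else S ⇒ if b then if C then S else S ⇒ if b then if b then S else S ⇒ if b then if b then a else S ⇒ if b then if b then a else a   (else belongs to the outer if)
  (2) S ⇒ if C then S ⇒ if b then S ⇒ if b then if C then S else S ⇒ if b then if b then S else S ⇒ if b then if b then a else S ⇒ if b then if b then a else a   (else belongs to the inner if)
Two distinct parse trees for the same string, so the grammar is ambiguous.

Final answer: Yes - the string 'if b then if b then a else a' has two distinct leftmost derivations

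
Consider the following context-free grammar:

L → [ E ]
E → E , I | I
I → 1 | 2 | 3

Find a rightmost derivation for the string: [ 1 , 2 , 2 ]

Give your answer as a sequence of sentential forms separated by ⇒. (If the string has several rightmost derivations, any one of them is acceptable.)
Start with L.
Step 1: the rightmost non-terminal is L; apply L → [ E ]:  [ E ]
Step 2: the rightmost non-terminal is E; apply E → E , I:  [ E , I ]
Step 3: the rightmost non-terminal is I; apply I → 2:  [ E , 2 ]
Step 4: the rightmost non-terminal is E; apply E → E , I:  [ E , I , 2 ]
Step 5: the rightmost non-terminal is I; apply I → 2:  [ E , 2 , 2 ]
Step 6: the rightmost non-terminal is E; apply E → I:  [ I , 2 , 2 ]
Step 7: the rightmost non-terminal is I; apply I → 1:  [ 1 , 2 , 2 ]

Final answer: L ⇒ [ E ] ⇒ [ E , I ] ⇒ [ E , 2 ] ⇒ [ E , I , 2 ] ⇒ [ E , 2 , 2 ] ⇒ [ I , 2 , 2 ] ⇒ [ 1 , 2 , 2 ]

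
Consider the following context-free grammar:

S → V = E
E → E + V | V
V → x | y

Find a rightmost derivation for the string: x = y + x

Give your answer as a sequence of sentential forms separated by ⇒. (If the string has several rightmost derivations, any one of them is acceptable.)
Start with S.
Step 1: the rightmost non-terminal is S; apply S → V = E:  V = E
Step 2: the rightmost non-terminal is E; apply E → E + V:  V = E + V
Step 3: the rightmost non-terminal is V; apply V → x:  V = E + x
Step 4: the rightmost non-terminal is E; apply E → V:  V = V + x
Step 5: the rightmost non-terminal is V; apply V → y:  V = y + x
Step 6: the rightmost non-terminal is V; apply V → x:  x = y + x

Final answer: S ⇒ V = E ⇒ V = E + V ⇒ V = E + x ⇒ V = V + x ⇒ V = y + x ⇒ x = y + x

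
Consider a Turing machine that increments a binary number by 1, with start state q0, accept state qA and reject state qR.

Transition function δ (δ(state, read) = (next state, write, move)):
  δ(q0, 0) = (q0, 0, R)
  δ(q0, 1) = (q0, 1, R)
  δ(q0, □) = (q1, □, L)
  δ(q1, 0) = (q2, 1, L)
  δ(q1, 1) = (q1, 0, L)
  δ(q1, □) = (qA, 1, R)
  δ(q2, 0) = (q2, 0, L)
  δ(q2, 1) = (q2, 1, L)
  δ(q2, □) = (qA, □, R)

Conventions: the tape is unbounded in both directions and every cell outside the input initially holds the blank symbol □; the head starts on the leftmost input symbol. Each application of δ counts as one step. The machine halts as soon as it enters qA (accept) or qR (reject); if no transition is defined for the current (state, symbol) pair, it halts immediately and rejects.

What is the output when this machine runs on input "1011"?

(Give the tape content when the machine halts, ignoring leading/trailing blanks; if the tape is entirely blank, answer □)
Step 0: [q0]1011 (head at position 0)
Step 1: δ(q0, 1) = (q0, 1, R)  ⊢  1[q0]011 (head at position 1)
Step 2: δ(q0, 0) = (q0, 0, R)  ⊢  10[q0]11 (head at position 2)
Step 3: δ(q0, 1) = (q0, 1, R)  ⊢  101[q0]1 (head at position 3)
Step 4: δ(q0, 1) = (q0, 1, R)  ⊢  1011[q0]□ (head at position 4)
Step 5: δ(q0, □) = (q1, □, L)  ⊢  101[q1]1□ (head at position 3)
Step 6: δ(q1, 1) = (q1, 0, L)  ⊢  10[q1]10□ (head at position 2)
Step 7: δ(q1, 1) = (q1, 0, L)  ⊢  1[q1]000□ (head at position 1)
Step 8: δ(q1, 0) = (q2, 1, L)  ⊢  [q2]1100□ (head at position 0)
Step 9: δ(q2, 1) = (q2, 1, L)  ⊢  [q2]□1100□ (head at position -1)
Step 10: δ(q2, □) = (qA, □, R)  ⊢  □[qA]1100□ (head at position 0)
The machine is in qA, so it halts and accepts.
Tape content when halted (ignoring surrounding blanks): 1100

Final answer: Output: 1100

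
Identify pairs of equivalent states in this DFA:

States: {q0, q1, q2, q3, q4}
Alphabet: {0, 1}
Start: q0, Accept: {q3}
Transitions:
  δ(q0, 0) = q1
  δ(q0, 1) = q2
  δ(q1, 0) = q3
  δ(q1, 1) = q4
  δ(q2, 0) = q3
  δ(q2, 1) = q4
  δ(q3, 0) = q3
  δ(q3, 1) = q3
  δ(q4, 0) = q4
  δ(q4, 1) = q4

Using the table-filling algorithm:
Round 0 – mark pairs where exactly one state is accepting: (q0,q3), (q1,q3), (q2,q3), (q3,q4)
Round 1 – newly marked: (q0,q1) [on 0: q1 vs q3, already marked]; (q0,q2) [on 0: q1 vs q3, already marked]; (q1,q4) [on 0: q3 vs q4, already marked]; (q2,q4) [on 0: q3 vs q4, already marked]
Round 2 – newly marked: (q0,q4) [on 0: q1 vs q4, already marked]
No further pairs can be marked.
(q1, q2) unmarked: δ(q1,0)=q3, δ(q2,0)=q3; δ(q1,1)=q4, δ(q2,1)=q4 → equivalent
Equivalent pairs: (q1, q2)

Final answer: Equivalent pairs: (q1, q2)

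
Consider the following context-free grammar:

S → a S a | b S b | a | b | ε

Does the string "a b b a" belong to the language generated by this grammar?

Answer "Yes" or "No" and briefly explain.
A derivation exists: S ⇒ a S a ⇒ a b S b a ⇒ a b b a (using S → a S a, S → b S b, then S → ε).

Final answer: Yes - a valid derivation exists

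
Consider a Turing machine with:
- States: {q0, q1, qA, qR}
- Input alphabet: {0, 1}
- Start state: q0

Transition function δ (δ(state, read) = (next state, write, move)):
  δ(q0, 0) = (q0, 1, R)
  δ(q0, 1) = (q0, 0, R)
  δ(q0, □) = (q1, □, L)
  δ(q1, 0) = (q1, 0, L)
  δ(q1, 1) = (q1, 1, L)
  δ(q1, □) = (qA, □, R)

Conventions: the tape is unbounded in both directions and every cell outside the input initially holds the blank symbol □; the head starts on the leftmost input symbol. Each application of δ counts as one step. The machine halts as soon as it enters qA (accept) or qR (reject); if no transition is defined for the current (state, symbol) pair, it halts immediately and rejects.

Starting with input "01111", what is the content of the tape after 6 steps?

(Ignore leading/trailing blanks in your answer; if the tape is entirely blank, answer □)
Step 0: [q0]01111 (head at position 0)
Step 1: δ(q0, 0) = (q0, 1, R)  ⊢  1[q0]1111 (head at position 1)
Step 2: δ(q0, 1) = (q0, 0, R)  ⊢  10[q0]111 (head at position 2)
Step 3: δ(q0, 1) = (q0, 0, R)  ⊢  100[q0]11 (head at position 3)
Step 4: δ(q0, 1) = (q0, 0, R)  ⊢  1000[q0]1 (head at position 4)
Step 5: δ(q0, 1) = (q0, 0, R)  ⊢  10000[q0]□ (head at position 5)
Step 6: δ(q0, □) = (q1, □, L)  ⊢  1000[q1]0□ (head at position 4)
Tape after 6 steps (ignoring surrounding blanks): 10000

Final answer: Tape: 10000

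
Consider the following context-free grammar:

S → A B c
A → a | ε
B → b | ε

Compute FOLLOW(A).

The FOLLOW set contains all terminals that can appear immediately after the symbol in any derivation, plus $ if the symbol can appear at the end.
A occurs in S → A B c followed by B c. Add FIRST(B) minus ε = {b}; B is nullable (B → ε), so what follows B can also follow A: the terminal c. FOLLOW(A) = {b, c}.

Final answer: {b, c}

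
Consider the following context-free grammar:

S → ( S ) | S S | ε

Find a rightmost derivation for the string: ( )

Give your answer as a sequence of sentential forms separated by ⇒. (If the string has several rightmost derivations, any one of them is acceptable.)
Start with S.
Step 1: the rightmost non-terminal is S; apply S → ( S ):  ( S )
Step 2: the rightmost non-terminal is S; apply S → ε:  ( )

Final answer: S ⇒ ( S ) ⇒ ( )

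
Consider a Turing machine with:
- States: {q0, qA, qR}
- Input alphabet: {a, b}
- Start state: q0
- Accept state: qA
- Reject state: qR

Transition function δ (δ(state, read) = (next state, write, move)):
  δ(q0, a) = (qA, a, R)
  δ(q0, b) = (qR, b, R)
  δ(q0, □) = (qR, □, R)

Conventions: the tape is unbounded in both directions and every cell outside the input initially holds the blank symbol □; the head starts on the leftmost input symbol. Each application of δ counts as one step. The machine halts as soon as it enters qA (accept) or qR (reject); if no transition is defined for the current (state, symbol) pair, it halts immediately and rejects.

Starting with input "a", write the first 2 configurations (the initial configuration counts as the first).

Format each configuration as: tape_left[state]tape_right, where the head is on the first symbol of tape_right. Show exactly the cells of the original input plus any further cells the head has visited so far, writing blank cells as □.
Step 0: [q0]a (head at position 0)
Step 1: δ(q0, a) = (qA, a, R)  ⊢  a[qA]□ (head at position 1)

Final answer: [q0]a ⊢ a[qA]□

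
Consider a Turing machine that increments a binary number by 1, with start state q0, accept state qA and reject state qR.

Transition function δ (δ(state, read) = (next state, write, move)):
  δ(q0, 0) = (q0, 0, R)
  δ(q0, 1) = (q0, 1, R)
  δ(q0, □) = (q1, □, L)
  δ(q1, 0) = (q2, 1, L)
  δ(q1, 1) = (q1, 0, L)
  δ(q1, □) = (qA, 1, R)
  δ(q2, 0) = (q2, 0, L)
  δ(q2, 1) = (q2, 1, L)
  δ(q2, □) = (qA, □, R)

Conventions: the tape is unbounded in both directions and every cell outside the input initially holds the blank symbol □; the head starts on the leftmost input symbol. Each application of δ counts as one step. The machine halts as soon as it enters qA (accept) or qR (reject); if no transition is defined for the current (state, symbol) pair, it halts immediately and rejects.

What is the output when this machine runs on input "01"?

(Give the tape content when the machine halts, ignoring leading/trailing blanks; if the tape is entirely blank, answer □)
Step 0: [q0]01 (head at position 0)
Step 1: δ(q0, 0) = (q0, 0, R)  ⊢  0[q0]1 (head at position 1)
Step 2: δ(q0, 1) = (q0, 1, R)  ⊢  01[q0]□ (head at position 2)
Step 3: δ(q0, □) = (q1, □, L)  ⊢  0[q1]1□ (head at position 1)
Step 4: δ(q1, 1) = (q1, 0, L)  ⊢  [q1]00□ (head at position 0)
Step 5: δ(q1, 0) = (q2, 1, L)  ⊢  [q2]□10□ (head at position -1)
Step 6: δ(q2, □) = (qA, □, R)  ⊢  □[qA]10□ (head at position 0)
The machine is in qA, so it halts and accepts.
Tape content when halted (ignoring surrounding blanks): 10

Final answer: Output: 10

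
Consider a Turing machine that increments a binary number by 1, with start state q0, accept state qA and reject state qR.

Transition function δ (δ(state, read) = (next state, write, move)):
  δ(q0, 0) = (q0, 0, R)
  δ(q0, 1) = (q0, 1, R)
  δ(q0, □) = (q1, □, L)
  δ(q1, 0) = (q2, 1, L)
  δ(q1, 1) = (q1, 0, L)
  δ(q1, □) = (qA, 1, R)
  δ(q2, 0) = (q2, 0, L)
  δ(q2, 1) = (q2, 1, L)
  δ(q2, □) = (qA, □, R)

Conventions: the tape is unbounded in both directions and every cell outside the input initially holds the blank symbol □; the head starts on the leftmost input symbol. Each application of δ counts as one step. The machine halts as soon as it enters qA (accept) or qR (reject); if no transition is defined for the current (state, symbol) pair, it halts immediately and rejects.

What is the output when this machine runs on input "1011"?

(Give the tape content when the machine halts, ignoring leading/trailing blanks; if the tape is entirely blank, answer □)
Step 0: [q0]1011 (head at position 0)
Step 1: δ(q0, 1) = (q0, 1, R)  ⊢  1[q0]011 (head at position 1)
Step 2: δ(q0, 0) = (q0, 0, R)  ⊢  10[q0]11 (head at position 2)
Step 3: δ(q0, 1) = (q0, 1, R)  ⊢  101[q0]1 (head at position 3)
Step 4: δ(q0, 1) = (q0, 1, R)  ⊢  1011[q0]□ (head at position 4)
Step 5: δ(q0, □) = (q1, □, L)  ⊢  101[q1]1□ (head at position 3)
Step 6: δ(q1, 1) = (q1, 0, L)  ⊢  10[q1]10□ (head at position 2)
Step 7: δ(q1, 1) = (q1, 0, L)  ⊢  1[q1]000□ (head at position 1)
Step 8: δ(q1, 0) = (q2, 1, L)  ⊢  [q2]1100□ (head at position 0)
Step 9: δ(q2, 1) = (q2, 1, L)  ⊢  [q2]□1100□ (head at position -1)
Step 10: δ(q2, □) = (qA, □, R)  ⊢  □[qA]1100□ (head at position 0)
The machine is in qA, so it halts and accepts.
Tape content when halted (ignoring surrounding blanks): 1100

Final answer: Output: 1100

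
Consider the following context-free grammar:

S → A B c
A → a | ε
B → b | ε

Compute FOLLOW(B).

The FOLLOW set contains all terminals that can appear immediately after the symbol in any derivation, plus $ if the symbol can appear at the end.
B occurs in S → A B c, immediately followed by the terminal c. So FOLLOW(B) = {c}.

Final answer: {c}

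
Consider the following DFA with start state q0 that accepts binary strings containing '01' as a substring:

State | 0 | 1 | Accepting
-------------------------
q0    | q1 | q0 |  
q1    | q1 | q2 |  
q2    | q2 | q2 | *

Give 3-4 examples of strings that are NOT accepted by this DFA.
Any strings that end in a non-accepting state work; for example:
"0": q0 → q1; q1 is not accepting → rejected
"100": q0 → q0 → q1 → q1; q1 is not accepting → rejected
"111": q0 → q0 → q0 → q0; q0 is not accepting → rejected
"1000": q0 → q0 → q1 → q1 → q1; q1 is not accepting → rejected

Final answer: "0", "100", "111", "1000"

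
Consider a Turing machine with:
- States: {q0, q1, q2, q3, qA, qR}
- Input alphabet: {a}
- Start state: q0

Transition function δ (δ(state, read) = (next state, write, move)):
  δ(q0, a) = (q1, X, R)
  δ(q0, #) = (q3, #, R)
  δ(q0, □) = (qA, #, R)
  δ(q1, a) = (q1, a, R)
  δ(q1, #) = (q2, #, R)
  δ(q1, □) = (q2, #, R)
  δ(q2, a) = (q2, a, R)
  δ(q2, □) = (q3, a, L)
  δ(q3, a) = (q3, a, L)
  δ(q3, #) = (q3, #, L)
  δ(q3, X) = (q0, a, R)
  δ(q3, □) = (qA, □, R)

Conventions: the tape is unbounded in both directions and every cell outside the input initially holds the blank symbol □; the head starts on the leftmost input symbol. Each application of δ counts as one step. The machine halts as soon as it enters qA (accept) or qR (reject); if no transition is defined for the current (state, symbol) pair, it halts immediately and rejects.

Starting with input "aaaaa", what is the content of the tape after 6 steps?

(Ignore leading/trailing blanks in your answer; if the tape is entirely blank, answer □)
Step 0: [q0]aaaaa (head at position 0)
Step 1: δ(q0, a) = (q1, X, R)  ⊢  X[q1]aaaa (head at position 1)
Step 2: δ(q1, a) = (q1, a, R)  ⊢  Xa[q1]aaa (head at position 2)
Step 3: δ(q1, a) = (q1, a, R)  ⊢  Xaa[q1]aa (head at position 3)
Step 4: δ(q1, a) = (q1, a, R)  ⊢  Xaaa[q1]a (head at position 4)
Step 5: δ(q1, a) = (q1, a, R)  ⊢  Xaaaa[q1]□ (head at position 5)
Step 6: δ(q1, □) = (q2, #, R)  ⊢  Xaaaa#[q2]□ (head at position 6)
Tape after 6 steps (ignoring surrounding blanks): Xaaaa#

Final answer: Tape: Xaaaa#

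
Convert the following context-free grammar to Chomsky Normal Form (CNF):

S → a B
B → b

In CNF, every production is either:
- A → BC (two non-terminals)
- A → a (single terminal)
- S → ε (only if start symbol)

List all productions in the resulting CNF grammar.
The grammar has no ε-productions or unit productions to eliminate.
S → a B has terminal a in a right-hand side of length ≥ 2: introduce T_a → a and use T_a in place of a.
B → b is already in CNF (single terminal) – keep it.
S → a B becomes S → T_a B.
Resulting CNF grammar (3 productions): T_a → a; B → b; S → T_a B

Final answer: T_a → a; B → b; S → T_a B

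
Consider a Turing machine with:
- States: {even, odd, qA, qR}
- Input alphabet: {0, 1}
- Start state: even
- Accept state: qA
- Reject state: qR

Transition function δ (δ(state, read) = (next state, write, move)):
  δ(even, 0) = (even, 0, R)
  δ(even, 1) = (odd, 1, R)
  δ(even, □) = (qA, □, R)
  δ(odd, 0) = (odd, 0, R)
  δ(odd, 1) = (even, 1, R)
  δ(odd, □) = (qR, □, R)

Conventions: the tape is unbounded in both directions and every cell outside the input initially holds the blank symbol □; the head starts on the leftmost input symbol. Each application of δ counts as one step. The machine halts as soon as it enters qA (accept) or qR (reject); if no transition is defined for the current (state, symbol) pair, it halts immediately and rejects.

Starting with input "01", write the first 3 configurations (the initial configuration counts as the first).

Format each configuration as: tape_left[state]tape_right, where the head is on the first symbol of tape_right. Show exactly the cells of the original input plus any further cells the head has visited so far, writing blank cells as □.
Step 0: [even]01 (head at position 0)
Step 1: δ(even, 0) = (even, 0, R)  ⊢  0[even]1 (head at position 1)
Step 2: δ(even, 1) = (odd, 1, R)  ⊢  01[odd]□ (head at position 2)

Final answer: [even]01 ⊢ 0[even]1 ⊢ 01[odd]□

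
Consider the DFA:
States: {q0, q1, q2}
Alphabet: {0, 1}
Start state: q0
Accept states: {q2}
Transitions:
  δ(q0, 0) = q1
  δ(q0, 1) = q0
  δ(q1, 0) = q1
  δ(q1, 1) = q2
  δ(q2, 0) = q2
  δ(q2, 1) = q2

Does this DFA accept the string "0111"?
Processing string "0111":
  q0 --0--> q1
  q1 --1--> q2
  q2 --1--> q2
  q2 --1--> q2
Final state: q2
Accept states: {q2}
q2 is an accept state, so the string is accepted.

Final answer: Yes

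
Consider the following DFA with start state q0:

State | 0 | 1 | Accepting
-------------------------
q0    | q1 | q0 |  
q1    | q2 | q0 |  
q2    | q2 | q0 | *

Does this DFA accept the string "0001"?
Start in q0.
Read '0': q0 → q1
Read '0': q1 → q2
Read '0': q2 → q2
Read '1': q2 → q0
Final state q0 is not accepting, so the string is rejected.

Final answer: No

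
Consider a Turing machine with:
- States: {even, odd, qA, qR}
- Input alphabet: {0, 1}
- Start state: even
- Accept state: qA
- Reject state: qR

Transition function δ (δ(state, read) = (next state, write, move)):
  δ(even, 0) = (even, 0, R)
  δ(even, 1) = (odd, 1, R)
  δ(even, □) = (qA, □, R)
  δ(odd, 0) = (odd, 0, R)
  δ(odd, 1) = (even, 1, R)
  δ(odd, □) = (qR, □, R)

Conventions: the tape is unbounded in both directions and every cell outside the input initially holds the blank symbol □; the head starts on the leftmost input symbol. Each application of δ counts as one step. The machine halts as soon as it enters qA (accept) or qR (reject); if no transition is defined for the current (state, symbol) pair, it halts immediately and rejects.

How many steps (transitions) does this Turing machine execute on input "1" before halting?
Step 0: [even]1 (head at position 0)
Step 1: δ(even, 1) = (odd, 1, R)  ⊢  1[odd]□ (head at position 1)
Step 2: δ(odd, □) = (qR, □, R)  ⊢  1□[qR]□ (head at position 2)
The machine is in qR, so it halts and rejects.
Number of transitions executed: 2.

Final answer: 2 steps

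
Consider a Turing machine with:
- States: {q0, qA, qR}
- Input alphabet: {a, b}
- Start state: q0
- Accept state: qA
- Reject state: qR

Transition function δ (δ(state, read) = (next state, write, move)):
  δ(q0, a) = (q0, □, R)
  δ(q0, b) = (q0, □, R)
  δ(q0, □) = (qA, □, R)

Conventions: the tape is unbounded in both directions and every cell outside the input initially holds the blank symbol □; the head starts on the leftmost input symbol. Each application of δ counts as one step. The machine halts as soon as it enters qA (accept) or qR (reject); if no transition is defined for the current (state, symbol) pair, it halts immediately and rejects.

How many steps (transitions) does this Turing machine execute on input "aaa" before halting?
Step 0: [q0]aaa (head at position 0)
Step 1: δ(q0, a) = (q0, □, R)  ⊢  □[q0]aa (head at position 1)
Step 2: δ(q0, a) = (q0, □, R)  ⊢  □□[q0]a (head at position 2)
Step 3: δ(q0, a) = (q0, □, R)  ⊢  □□□[q0]□ (head at position 3)
Step 4: δ(q0, □) = (qA, □, R)  ⊢  □□□□[qA]□ (head at position 4)
The machine is in qA, so it halts and accepts.
Number of transitions executed: 4.

Final answer: 4 steps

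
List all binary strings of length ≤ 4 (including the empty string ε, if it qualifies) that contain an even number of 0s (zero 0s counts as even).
Checking every binary string of length 0 to 4:
  Length 0: accepted: ε | rejected: (none)
  Length 1: accepted: 1 | rejected: 0
  Length 2: accepted: 00, 11 | rejected: 01, 10
  Length 3: accepted: 001, 010, 100, 111 | rejected: 000, 011, 101, 110
  Length 4: accepted: 0000, 0011, 0101, 0110, 1001, 1010, 1100, 1111 | rejected: 0001, 0010, 0100, 0111, 1000, 1011, 1101, 1110
Total: 16 string(s).

Final answer: ε, 1, 00, 11, 001, 010, 100, 111, 0000, 0011, 0101, 0110, 1001, 1010, 1100, 1111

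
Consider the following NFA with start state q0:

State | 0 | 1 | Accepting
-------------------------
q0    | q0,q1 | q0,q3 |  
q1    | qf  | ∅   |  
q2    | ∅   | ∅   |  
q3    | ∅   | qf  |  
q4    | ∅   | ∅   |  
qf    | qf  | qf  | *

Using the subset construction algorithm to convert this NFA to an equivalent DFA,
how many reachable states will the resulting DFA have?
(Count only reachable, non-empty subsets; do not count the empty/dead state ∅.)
Start subset: {q0}
{q0}: on 0 → {q0, q1}, on 1 → {q0, q3}
{q0, q1}: on 0 → {q0, q1, qf}, on 1 → {q0, q3}
{q0, q3}: on 0 → {q0, q1}, on 1 → {q0, q3, qf}
{q0, q1, qf}: on 0 → {q0, q1, qf}, on 1 → {q0, q3, qf}
{q0, q3, qf}: on 0 → {q0, q1, qf}, on 1 → {q0, q3, qf}
Reachable non-empty subsets: {q0}, {q0, q1}, {q0, q3}, {q0, q1, qf}, {q0, q3, qf} — 5 in total.

Final answer: 5 states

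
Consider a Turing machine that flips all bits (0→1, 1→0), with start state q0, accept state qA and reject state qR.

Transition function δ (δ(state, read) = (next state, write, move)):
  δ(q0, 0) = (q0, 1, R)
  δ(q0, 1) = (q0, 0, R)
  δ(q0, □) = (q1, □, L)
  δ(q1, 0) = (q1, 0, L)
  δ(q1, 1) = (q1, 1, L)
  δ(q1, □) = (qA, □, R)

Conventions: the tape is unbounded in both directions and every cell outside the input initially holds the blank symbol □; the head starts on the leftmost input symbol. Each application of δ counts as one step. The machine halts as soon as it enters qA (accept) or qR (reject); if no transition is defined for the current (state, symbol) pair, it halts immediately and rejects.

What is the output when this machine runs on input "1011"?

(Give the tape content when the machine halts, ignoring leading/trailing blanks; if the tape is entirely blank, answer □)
Step 0: [q0]1011 (head at position 0)
Step 1: δ(q0, 1) = (q0, 0, R)  ⊢  0[q0]011 (head at position 1)
Step 2: δ(q0, 0) = (q0, 1, R)  ⊢  01[q0]11 (head at position 2)
Step 3: δ(q0, 1) = (q0, 0, R)  ⊢  010[q0]1 (head at position 3)
Step 4: δ(q0, 1) = (q0, 0, R)  ⊢  0100[q0]□ (head at position 4)
Step 5: δ(q0, □) = (q1, □, L)  ⊢  010[q1]0□ (head at position 3)
Step 6: δ(q1, 0) = (q1, 0, L)  ⊢  01[q1]00□ (head at position 2)
Step 7: δ(q1, 0) = (q1, 0, L)  ⊢  0[q1]100□ (head at position 1)
Step 8: δ(q1, 1) = (q1, 1, L)  ⊢  [q1]0100□ (head at position 0)
Step 9: δ(q1, 0) = (q1, 0, L)  ⊢  [q1]□0100□ (head at position -1)
Step 10: δ(q1, □) = (qA, □, R)  ⊢  □[qA]0100□ (head at position 0)
The machine is in qA, so it halts and accepts.
Tape content when halted (ignoring surrounding blanks): 0100

Final answer: Output: 0100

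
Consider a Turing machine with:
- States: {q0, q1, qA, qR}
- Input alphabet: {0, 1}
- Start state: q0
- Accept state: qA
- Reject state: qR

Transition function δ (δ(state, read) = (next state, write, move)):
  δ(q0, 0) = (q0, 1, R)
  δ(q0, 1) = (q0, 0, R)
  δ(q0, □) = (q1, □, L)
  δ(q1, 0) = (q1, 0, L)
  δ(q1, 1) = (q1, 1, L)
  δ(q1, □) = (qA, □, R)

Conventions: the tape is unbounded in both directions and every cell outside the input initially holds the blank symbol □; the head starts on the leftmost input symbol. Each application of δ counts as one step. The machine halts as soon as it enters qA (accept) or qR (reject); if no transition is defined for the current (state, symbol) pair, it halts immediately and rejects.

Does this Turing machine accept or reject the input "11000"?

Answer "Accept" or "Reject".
Step 0: [q0]11000 (head at position 0)
Step 1: δ(q0, 1) = (q0, 0, R)  ⊢  0[q0]1000 (head at position 1)
Step 2: δ(q0, 1) = (q0, 0, R)  ⊢  00[q0]000 (head at position 2)
Step 3: δ(q0, 0) = (q0, 1, R)  ⊢  001[q0]00 (head at position 3)
Step 4: δ(q0, 0) = (q0, 1, R)  ⊢  0011[q0]0 (head at position 4)
Step 5: δ(q0, 0) = (q0, 1, R)  ⊢  00111[q0]□ (head at position 5)
Step 6: δ(q0, □) = (q1, □, L)  ⊢  0011[q1]1□ (head at position 4)
Step 7: δ(q1, 1) = (q1, 1, L)  ⊢  001[q1]11□ (head at position 3)
Step 8: δ(q1, 1) = (q1, 1, L)  ⊢  00[q1]111□ (head at position 2)
Step 9: δ(q1, 1) = (q1, 1, L)  ⊢  0[q1]0111□ (head at position 1)
Step 10: δ(q1, 0) = (q1, 0, L)  ⊢  [q1]00111□ (head at position 0)
Step 11: δ(q1, 0) = (q1, 0, L)  ⊢  [q1]□00111□ (head at position -1)
Step 12: δ(q1, □) = (qA, □, R)  ⊢  □[qA]00111□ (head at position 0)
The machine is in qA, so it halts and accepts.

Final answer: Accept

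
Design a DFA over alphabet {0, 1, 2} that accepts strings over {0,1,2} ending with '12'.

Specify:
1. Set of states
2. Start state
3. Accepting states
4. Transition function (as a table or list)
One valid DFA (any DFA recognizing the same language is acceptable):
States: {q0, q1, q2}
Start: q0
Accepting: {q2}
Transitions (accepting states marked with *):
State | 0 | 1 | 2 | Accepting
-----------------------------
q0    | q0 | q1 | q0 |  
q1    | q0 | q1 | q2 |  
q2    | q0 | q1 | q0 | *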